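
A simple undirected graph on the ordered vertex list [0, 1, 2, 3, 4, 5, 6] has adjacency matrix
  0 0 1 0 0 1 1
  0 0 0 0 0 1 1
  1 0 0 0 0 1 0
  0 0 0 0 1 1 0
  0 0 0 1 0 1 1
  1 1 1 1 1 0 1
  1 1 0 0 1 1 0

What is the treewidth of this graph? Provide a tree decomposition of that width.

The largest bag has 3 vertices, giving width 2; this decomposition certifies tw(G) ≤ 2. For the lower bound, the 3 vertices {0, 2, 5} are pairwise adjacent, and any tree decomposition puts a clique entirely inside one bag — forcing width ≥ 2. Combining the bounds, tw(G) = 2.

Treewidth 2.
One optimal decomposition is:
Bags: B1 = {0, 5, 6}  B2 = {4, 5, 6}  B3 = {3, 4, 5}  B4 = {1, 5, 6}  B5 = {0, 2, 5}
Tree: B1–B2, B2–B3, B2–B4, B1–B5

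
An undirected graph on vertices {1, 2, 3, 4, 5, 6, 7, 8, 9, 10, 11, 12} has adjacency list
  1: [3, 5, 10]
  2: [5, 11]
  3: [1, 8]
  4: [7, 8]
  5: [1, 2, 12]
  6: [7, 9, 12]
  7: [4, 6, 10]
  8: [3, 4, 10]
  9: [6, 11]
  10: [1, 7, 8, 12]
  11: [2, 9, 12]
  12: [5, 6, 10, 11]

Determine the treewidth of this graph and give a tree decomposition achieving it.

Treewidth 3.
One such decomposition:
Bags: B1 = {2, 6, 9, 11}  B2 = {2, 6, 11, 12}  B3 = {2, 5, 6, 12}  B4 = {5, 6, 7, 12}  B5 = {5, 7, 10, 12}  B6 = {1, 5, 7, 10}  B7 = {1, 4, 7, 10}  B8 = {1, 4, 8, 10}  B9 = {1, 3, 4, 8}
Tree: B1–B2, B2–B3, B3–B4, B4–B5, B5–B6, B6–B7, B7–B8, B8–B9

The largest bag has 4 vertices, giving width 3; this decomposition certifies tw(G) ≤ 3. For the lower bound: the 4 vertex sets {2,9,11}, {6}, {12}, {1,5,7,10} are disjoint, each induces a connected subgraph, and every pair is joined by at least one edge of G. Contracting each set to a single vertex therefore yields K_{4} as a minor, and since treewidth is minor-monotone, tw(G) ≥ tw(K_{4}) = 3. The upper and lower bounds meet at 3, so that is the treewidth.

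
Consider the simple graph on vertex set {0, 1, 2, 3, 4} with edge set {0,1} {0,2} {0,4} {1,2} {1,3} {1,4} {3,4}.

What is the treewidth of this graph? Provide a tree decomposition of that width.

Treewidth 2.
Bags: B1 = {0, 1, 2}  B2 = {0, 1, 4}  B3 = {1, 3, 4}
Tree: B1–B2, B2–B3

Every bag has size at most 3, so the width is 3 − 1 = 2 and tw(G) ≤ 2. For the lower bound, the 3 vertices {0, 1, 2} are pairwise adjacent, and any tree decomposition puts a clique entirely inside one bag — forcing width ≥ 2. Combining the bounds, tw(G) = 2.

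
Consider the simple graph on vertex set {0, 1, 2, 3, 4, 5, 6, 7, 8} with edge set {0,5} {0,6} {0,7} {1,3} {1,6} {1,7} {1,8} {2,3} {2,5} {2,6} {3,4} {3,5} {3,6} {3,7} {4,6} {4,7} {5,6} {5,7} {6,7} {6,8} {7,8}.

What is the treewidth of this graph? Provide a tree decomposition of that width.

Each bag holds 4 vertices, so the decomposition has width 3, which upper-bounds the treewidth. For the lower bound, the 4 vertices {2, 3, 5, 6} are pairwise adjacent, and any tree decomposition puts a clique entirely inside one bag — forcing width ≥ 3. Hence tw(G) = 3 exactly.

Treewidth 3.
One optimal decomposition is:
Bags: B1 = {3, 5, 6, 7}  B2 = {1, 3, 6, 7}  B3 = {3, 4, 6, 7}  B4 = {0, 5, 6, 7}  B5 = {2, 3, 5, 6}  B6 = {1, 6, 7, 8}
Tree: B1–B2, B2–B3, B1–B4, B1–B5, B2–B6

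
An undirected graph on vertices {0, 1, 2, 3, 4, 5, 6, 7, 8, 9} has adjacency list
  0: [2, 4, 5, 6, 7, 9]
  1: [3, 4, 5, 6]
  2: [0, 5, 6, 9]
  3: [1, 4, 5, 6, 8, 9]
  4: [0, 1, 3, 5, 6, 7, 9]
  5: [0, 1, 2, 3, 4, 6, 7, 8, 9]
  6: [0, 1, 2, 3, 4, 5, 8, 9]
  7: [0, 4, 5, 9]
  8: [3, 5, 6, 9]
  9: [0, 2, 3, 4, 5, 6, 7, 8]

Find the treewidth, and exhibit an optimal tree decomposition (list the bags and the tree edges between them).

The largest bag has 5 vertices, giving width 4; this decomposition certifies tw(G) ≤ 4. Conversely, {1, 3, 4, 5, 6} is a clique of size 5, and the vertices of any clique must share a bag in every tree decomposition; so some bag has ≥ 5 vertices and tw(G) ≥ 4. The upper and lower bounds meet at 4, so that is the treewidth.

Treewidth 4.
One optimal decomposition is:
Bags: B1 = {0, 4, 5, 6, 9}  B2 = {3, 4, 5, 6, 9}  B3 = {0, 4, 5, 7, 9}  B4 = {3, 5, 6, 8, 9}  B5 = {1, 3, 4, 5, 6}  B6 = {0, 2, 5, 6, 9}
Tree: B1–B2, B1–B3, B2–B4, B2–B5, B1–B6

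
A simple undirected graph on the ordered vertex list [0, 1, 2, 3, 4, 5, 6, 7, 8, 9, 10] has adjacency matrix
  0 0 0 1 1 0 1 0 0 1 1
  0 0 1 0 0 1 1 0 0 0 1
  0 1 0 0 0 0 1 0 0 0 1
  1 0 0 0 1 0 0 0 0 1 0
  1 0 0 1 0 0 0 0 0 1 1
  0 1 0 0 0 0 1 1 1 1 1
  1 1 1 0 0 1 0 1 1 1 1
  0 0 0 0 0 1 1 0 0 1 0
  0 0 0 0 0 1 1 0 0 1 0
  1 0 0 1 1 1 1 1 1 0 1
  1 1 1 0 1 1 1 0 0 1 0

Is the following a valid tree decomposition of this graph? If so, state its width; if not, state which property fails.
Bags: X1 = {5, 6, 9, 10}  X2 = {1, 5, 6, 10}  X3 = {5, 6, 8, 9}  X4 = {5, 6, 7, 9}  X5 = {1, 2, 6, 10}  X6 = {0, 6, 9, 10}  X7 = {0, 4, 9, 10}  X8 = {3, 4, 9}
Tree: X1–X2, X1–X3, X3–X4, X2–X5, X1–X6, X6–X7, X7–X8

No — edge (0,3) lies in no bag.

A tree decomposition must satisfy three properties: every vertex lies in some bag; for every edge, both endpoints lie together in some bag; and for every vertex, the bags containing it form a connected subtree. Here edge (0,3) lies in no bag, so the decomposition is invalid.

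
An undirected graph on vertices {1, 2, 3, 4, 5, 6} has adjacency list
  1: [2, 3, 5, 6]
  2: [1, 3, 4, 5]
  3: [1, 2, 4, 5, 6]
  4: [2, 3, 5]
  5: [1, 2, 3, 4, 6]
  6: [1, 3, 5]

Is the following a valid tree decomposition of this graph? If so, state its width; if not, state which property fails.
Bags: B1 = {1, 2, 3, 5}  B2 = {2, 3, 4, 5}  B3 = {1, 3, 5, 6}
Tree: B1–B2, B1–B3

Every vertex of G appears in some bag (union = {1, 2, 3, 4, 5, 6}); every edge is covered by a bag; and for each vertex v the set of bags containing v is connected in the bag tree. The decomposition is therefore valid. The largest bag has 4 vertices, so the width is 3.

Yes; width 3.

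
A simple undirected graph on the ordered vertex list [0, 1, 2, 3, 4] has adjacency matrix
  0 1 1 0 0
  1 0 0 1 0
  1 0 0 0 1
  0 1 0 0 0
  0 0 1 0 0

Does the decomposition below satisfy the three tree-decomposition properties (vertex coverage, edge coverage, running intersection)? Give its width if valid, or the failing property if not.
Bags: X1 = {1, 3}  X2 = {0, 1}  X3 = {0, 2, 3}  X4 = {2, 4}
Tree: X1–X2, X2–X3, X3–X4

No — bags containing vertex 3 are not connected in the tree.

A tree decomposition must satisfy three properties: every vertex lies in some bag; for every edge, both endpoints lie together in some bag; and for every vertex, the bags containing it form a connected subtree. Here bags containing vertex 3 are not connected in the tree, so the decomposition is invalid.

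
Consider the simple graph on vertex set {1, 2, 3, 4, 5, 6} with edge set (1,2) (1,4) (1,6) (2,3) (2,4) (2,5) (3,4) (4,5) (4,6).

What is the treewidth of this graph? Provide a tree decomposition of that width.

Treewidth 2.
Bags: B1 = {1, 2, 4}  B2 = {1, 4, 6}  B3 = {2, 3, 4}  B4 = {2, 4, 5}
Tree: B1–B2, B1–B3, B3–B4

Each bag holds 3 vertices, so the decomposition has width 2, which upper-bounds the treewidth. For the lower bound, the 3 vertices {1, 2, 4} are pairwise adjacent, and any tree decomposition puts a clique entirely inside one bag — forcing width ≥ 2. Hence tw(G) = 2 exactly.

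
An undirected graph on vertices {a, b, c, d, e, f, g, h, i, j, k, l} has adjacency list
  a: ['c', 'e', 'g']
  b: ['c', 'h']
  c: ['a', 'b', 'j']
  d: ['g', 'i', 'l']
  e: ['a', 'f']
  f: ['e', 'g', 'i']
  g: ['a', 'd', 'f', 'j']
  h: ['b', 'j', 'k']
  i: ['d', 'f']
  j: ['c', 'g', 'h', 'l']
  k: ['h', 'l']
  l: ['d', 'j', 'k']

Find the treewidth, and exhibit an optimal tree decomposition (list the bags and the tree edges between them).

Treewidth 3.
One such decomposition:
Bags: B1 = {b, c, h, k}  B2 = {c, h, j, k}  B3 = {c, j, k, l}  B4 = {a, c, j, l}  B5 = {a, g, j, l}  B6 = {a, d, g, l}  B7 = {a, d, e, g}  B8 = {d, e, f, g}  B9 = {d, e, f, i}
Tree: B1–B2, B2–B3, B3–B4, B4–B5, B5–B6, B6–B7, B7–B8, B8–B9

Each bag holds 4 vertices, so the decomposition has width 3, which upper-bounds the treewidth. For the lower bound: the 4 vertex sets {b,h,k}, {c}, {j}, {a,d,g,l} are disjoint, each induces a connected subgraph, and every pair is joined by at least one edge of G. Contracting each set to a single vertex therefore yields K_{4} as a minor, and since treewidth is minor-monotone, tw(G) ≥ tw(K_{4}) = 3. Hence tw(G) = 3 exactly.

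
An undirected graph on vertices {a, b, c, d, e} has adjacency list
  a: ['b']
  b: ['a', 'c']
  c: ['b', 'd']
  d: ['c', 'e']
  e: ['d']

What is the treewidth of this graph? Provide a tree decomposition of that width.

Every bag has size at most 2, so the width is 2 − 1 = 1 and tw(G) ≤ 1. G has an edge, so its treewidth is at least 1. Therefore the treewidth is 1.

Treewidth 1.
One optimal decomposition is:
Bags: B1 = {b, c}  B2 = {c, d}  B3 = {a, b}  B4 = {d, e}
Tree: B1–B2, B1–B3, B2–B4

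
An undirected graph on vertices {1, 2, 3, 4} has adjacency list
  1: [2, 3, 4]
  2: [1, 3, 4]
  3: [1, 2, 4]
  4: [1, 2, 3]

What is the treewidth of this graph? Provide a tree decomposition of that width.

Treewidth 3.
One optimal decomposition is:
Bags: B1 = {1, 2, 3, 4}
Tree: (single bag)

With just one bag of size 4, the width is 4 − 1 = 3, so tw(G) ≤ 3. For the lower bound, the 4 vertices {1, 2, 3, 4} are pairwise adjacent, and any tree decomposition puts a clique entirely inside one bag — forcing width ≥ 3. Hence tw(G) = 3 exactly.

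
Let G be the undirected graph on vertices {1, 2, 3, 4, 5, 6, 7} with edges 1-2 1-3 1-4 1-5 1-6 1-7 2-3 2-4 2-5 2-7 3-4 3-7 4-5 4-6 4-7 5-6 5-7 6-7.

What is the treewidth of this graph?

A width-4 tree decomposition is:
Bags: B1 = {1, 4, 5, 6, 7}  B2 = {1, 2, 4, 5, 7}  B3 = {1, 2, 3, 4, 7}
Tree: B1–B2, B2–B3
Each bag holds 5 vertices, so the decomposition has width 4, which upper-bounds the treewidth. On the other hand G contains the 5-clique {1, 2, 3, 4, 7}. A clique must lie in a single bag of any decomposition, so no decomposition can have width below 4. Therefore the treewidth is 4.

4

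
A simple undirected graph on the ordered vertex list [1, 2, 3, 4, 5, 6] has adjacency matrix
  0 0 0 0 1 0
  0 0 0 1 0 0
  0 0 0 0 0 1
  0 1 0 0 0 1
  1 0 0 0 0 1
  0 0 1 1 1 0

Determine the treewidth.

1

A width-1 tree decomposition is:
Bags: B1 = {4, 6}  B2 = {3, 6}  B3 = {5, 6}  B4 = {2, 4}  B5 = {1, 5}
Tree: B1–B2, B2–B3, B1–B4, B3–B5
Each bag holds 2 vertices, so the decomposition has width 1, which upper-bounds the treewidth. Any graph with an edge has treewidth ≥ 1, and G has the edge 6–4. Combining the bounds, tw(G) = 1.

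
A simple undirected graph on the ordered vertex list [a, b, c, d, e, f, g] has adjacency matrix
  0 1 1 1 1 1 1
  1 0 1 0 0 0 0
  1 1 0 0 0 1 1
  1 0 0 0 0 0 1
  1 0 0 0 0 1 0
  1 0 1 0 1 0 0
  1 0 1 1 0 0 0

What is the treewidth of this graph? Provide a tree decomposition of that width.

Each bag holds 3 vertices, so the decomposition has width 2, which upper-bounds the treewidth. On the other hand G contains the 3-clique {a, d, g}. A clique must lie in a single bag of any decomposition, so no decomposition can have width below 2. Combining the bounds, tw(G) = 2.

Treewidth 2.
Bags: B1 = {a, d, g}  B2 = {a, c, g}  B3 = {a, c, f}  B4 = {a, b, c}  B5 = {a, e, f}
Tree: B1–B2, B2–B3, B2–B4, B3–B5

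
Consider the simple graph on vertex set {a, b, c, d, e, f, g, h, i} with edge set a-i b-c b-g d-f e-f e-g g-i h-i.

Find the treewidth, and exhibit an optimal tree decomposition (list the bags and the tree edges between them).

Treewidth 1.
Bags: B1 = {e, f}  B2 = {e, g}  B3 = {b, g}  B4 = {g, i}  B5 = {b, c}  B6 = {h, i}  B7 = {a, i}  B8 = {d, f}
Tree: B1–B2, B2–B3, B3–B4, B3–B5, B4–B6, B6–B7, B1–B8

Each bag holds 2 vertices, so the decomposition has width 1, which upper-bounds the treewidth. G has an edge, so its treewidth is at least 1. Therefore the treewidth is 1.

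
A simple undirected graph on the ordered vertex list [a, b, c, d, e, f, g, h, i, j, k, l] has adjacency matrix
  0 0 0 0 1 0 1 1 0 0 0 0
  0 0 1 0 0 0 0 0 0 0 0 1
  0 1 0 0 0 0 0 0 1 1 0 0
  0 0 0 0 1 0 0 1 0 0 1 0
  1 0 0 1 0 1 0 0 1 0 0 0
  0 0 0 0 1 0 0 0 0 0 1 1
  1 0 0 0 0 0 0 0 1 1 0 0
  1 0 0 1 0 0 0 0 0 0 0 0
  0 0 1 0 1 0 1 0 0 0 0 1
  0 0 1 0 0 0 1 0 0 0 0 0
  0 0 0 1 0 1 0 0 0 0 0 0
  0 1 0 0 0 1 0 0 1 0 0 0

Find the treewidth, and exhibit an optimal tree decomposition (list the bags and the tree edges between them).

Treewidth 3.
One such decomposition:
Bags: B1 = {d, f, h, k}  B2 = {d, e, f, h}  B3 = {a, e, f, h}  B4 = {a, e, f, l}  B5 = {a, e, i, l}  B6 = {a, g, i, l}  B7 = {b, g, i, l}  B8 = {b, c, g, i}  B9 = {b, c, g, j}
Tree: B1–B2, B2–B3, B3–B4, B4–B5, B5–B6, B6–B7, B7–B8, B8–B9

The largest bag has 4 vertices, giving width 3; this decomposition certifies tw(G) ≤ 3. For the lower bound: the 4 vertex sets {d,h,k}, {f}, {e}, {a,g,i,l} are disjoint, each induces a connected subgraph, and every pair is joined by at least one edge of G. Contracting each set to a single vertex therefore yields K_{4} as a minor, and since treewidth is minor-monotone, tw(G) ≥ tw(K_{4}) = 3. Combining the bounds, tw(G) = 3.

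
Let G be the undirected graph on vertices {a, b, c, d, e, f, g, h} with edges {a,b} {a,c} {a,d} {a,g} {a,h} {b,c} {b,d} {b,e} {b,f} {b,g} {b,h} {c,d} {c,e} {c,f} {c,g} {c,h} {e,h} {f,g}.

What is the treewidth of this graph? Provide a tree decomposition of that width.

Every bag has size at most 4, so the width is 4 − 1 = 3 and tw(G) ≤ 3. For the lower bound, the 4 vertices {a, b, c, d} are pairwise adjacent, and any tree decomposition puts a clique entirely inside one bag — forcing width ≥ 3. Therefore the treewidth is 3.

Treewidth 3.
Bags: B1 = {a, b, c, g}  B2 = {a, b, c, h}  B3 = {b, c, e, h}  B4 = {a, b, c, d}  B5 = {b, c, f, g}
Tree: B1–B2, B2–B3, B1–B4, B1–B5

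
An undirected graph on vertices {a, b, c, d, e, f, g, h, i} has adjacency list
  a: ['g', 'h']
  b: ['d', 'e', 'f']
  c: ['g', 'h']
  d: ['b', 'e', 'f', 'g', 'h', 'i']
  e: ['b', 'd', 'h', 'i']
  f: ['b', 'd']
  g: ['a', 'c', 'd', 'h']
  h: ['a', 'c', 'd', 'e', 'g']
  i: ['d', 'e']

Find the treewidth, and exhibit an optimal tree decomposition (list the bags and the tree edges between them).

Every bag has size at most 3, so the width is 3 − 1 = 2 and tw(G) ≤ 2. Conversely, {d, g, h} is a clique of size 3, and the vertices of any clique must share a bag in every tree decomposition; so some bag has ≥ 3 vertices and tw(G) ≥ 2. The upper and lower bounds meet at 2, so that is the treewidth.

Treewidth 2.
One optimal decomposition is:
Bags: B1 = {d, e, h}  B2 = {d, g, h}  B3 = {d, e, i}  B4 = {c, g, h}  B5 = {a, g, h}  B6 = {b, d, e}  B7 = {b, d, f}
Tree: B1–B2, B1–B3, B2–B4, B2–B5, B3–B6, B6–B7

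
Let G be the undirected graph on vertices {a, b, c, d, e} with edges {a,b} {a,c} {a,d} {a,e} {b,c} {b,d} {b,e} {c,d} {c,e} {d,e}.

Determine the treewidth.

A width-4 tree decomposition is:
Bags: B1 = {a, b, c, d, e}
Tree: (single bag)
With just one bag of size 5, the width is 5 − 1 = 4, so tw(G) ≤ 4. On the other hand G contains the 5-clique {a, b, c, d, e}. A clique must lie in a single bag of any decomposition, so no decomposition can have width below 4. The upper and lower bounds meet at 4, so that is the treewidth.

4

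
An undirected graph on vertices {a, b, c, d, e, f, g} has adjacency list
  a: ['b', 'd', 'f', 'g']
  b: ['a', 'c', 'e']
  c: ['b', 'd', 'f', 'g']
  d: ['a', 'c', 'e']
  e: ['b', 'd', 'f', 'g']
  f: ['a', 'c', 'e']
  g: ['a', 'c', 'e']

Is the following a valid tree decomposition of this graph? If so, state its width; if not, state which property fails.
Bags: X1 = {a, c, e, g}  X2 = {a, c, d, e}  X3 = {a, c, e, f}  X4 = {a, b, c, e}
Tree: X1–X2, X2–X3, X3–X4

Vertex coverage: the bags together contain {a, b, c, d, e, f, g}, the full vertex set. Edge coverage: each edge of G has both endpoints in at least one bag. Running intersection: for every vertex, the bags containing it form a connected subtree. All three properties hold, so this is a valid tree decomposition of width max|bag| − 1 = 3, and hence tw(G) ≤ 3.

Yes; width 3.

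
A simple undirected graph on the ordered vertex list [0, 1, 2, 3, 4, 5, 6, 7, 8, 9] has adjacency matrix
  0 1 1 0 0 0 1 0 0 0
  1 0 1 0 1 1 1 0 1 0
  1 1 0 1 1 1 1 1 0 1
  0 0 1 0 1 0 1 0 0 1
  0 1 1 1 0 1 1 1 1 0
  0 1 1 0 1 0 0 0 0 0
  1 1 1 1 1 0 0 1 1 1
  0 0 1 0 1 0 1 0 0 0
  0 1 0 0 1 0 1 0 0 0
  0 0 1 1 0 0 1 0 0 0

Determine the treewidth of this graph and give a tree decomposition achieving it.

Every bag has size at most 4, so the width is 4 − 1 = 3 and tw(G) ≤ 3. For the lower bound, the 4 vertices {1, 4, 6, 8} are pairwise adjacent, and any tree decomposition puts a clique entirely inside one bag — forcing width ≥ 3. Therefore the treewidth is 3.

Treewidth 3.
One optimal decomposition is:
Bags: B1 = {0, 1, 2, 6}  B2 = {1, 2, 4, 6}  B3 = {2, 3, 4, 6}  B4 = {1, 2, 4, 5}  B5 = {1, 4, 6, 8}  B6 = {2, 3, 6, 9}  B7 = {2, 4, 6, 7}
Tree: B1–B2, B2–B3, B2–B4, B2–B5, B3–B6, B3–B7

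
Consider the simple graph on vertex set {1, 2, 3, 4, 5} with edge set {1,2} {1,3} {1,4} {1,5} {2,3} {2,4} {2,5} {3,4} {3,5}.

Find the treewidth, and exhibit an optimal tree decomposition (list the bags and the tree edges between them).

Each bag holds 4 vertices, so the decomposition has width 3, which upper-bounds the treewidth. Conversely, {1, 2, 3, 4} is a clique of size 4, and the vertices of any clique must share a bag in every tree decomposition; so some bag has ≥ 4 vertices and tw(G) ≥ 3. Combining the bounds, tw(G) = 3.

Treewidth 3.
Bags: B1 = {1, 2, 3, 5}  B2 = {1, 2, 3, 4}
Tree: B1–B2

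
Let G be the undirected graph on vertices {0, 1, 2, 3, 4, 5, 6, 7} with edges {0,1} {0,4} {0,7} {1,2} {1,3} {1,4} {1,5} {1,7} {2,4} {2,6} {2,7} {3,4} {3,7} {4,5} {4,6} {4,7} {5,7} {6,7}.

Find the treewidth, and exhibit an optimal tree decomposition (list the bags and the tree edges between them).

Each bag holds 4 vertices, so the decomposition has width 3, which upper-bounds the treewidth. On the other hand G contains the 4-clique {0, 1, 4, 7}. A clique must lie in a single bag of any decomposition, so no decomposition can have width below 3. Combining the bounds, tw(G) = 3.

Treewidth 3.
One such decomposition:
Bags: B1 = {1, 2, 4, 7}  B2 = {1, 3, 4, 7}  B3 = {0, 1, 4, 7}  B4 = {2, 4, 6, 7}  B5 = {1, 4, 5, 7}
Tree: B1–B2, B2–B3, B1–B4, B2–B5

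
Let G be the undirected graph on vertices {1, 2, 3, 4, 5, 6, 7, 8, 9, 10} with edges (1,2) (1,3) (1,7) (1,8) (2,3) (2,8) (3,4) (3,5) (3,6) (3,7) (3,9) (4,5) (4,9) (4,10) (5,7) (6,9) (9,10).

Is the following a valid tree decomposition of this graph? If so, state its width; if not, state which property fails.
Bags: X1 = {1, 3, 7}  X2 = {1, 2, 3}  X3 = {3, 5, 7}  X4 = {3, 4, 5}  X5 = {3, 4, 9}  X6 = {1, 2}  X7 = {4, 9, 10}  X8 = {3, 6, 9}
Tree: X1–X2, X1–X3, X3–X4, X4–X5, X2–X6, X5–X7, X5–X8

No — vertex 8 appears in no bag.

A tree decomposition must satisfy three properties: every vertex lies in some bag; for every edge, both endpoints lie together in some bag; and for every vertex, the bags containing it form a connected subtree. Here vertex 8 appears in no bag, so the decomposition is invalid.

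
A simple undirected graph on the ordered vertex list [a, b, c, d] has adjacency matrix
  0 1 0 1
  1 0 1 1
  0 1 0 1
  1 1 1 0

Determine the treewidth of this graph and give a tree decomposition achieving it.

Treewidth 2.
One optimal decomposition is:
Bags: B1 = {a, b, d}  B2 = {b, c, d}
Tree: B1–B2

Each bag holds 3 vertices, so the decomposition has width 2, which upper-bounds the treewidth. For the lower bound, the 3 vertices {b, c, d} are pairwise adjacent, and any tree decomposition puts a clique entirely inside one bag — forcing width ≥ 2. Hence tw(G) = 2 exactly.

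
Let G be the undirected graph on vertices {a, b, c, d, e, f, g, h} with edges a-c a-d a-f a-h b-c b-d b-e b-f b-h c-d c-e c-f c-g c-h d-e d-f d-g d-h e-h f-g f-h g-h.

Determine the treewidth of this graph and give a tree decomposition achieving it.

Each bag holds 5 vertices, so the decomposition has width 4, which upper-bounds the treewidth. For the lower bound, the 5 vertices {b, c, d, e, h} are pairwise adjacent, and any tree decomposition puts a clique entirely inside one bag — forcing width ≥ 4. Combining the bounds, tw(G) = 4.

Treewidth 4.
Bags: B1 = {c, d, f, g, h}  B2 = {a, c, d, f, h}  B3 = {b, c, d, f, h}  B4 = {b, c, d, e, h}
Tree: B1–B2, B2–B3, B3–B4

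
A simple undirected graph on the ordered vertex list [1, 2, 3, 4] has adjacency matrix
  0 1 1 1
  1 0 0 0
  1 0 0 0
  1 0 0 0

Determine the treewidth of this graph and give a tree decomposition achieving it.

Each bag holds 2 vertices, so the decomposition has width 1, which upper-bounds the treewidth. Any graph with an edge has treewidth ≥ 1, and G has the edge 3–1. Therefore the treewidth is 1.

Treewidth 1.
Bags: B1 = {1, 3}  B2 = {1, 2}  B3 = {1, 4}
Tree: B1–B2, B2–B3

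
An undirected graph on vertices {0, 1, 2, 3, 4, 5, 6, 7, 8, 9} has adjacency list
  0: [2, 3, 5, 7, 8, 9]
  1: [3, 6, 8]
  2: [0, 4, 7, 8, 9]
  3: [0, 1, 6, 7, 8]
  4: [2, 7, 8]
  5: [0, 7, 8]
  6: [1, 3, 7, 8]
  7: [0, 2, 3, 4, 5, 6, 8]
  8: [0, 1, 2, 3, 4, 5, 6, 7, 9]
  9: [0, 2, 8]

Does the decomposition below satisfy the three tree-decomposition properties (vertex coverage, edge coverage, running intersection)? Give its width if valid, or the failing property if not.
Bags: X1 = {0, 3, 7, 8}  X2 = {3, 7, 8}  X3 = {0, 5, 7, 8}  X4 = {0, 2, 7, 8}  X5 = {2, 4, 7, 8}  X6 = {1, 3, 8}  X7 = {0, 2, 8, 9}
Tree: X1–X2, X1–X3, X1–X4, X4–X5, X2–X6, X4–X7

A tree decomposition must satisfy three properties: every vertex lies in some bag; for every edge, both endpoints lie together in some bag; and for every vertex, the bags containing it form a connected subtree. Here vertex 6 appears in no bag, so the decomposition is invalid.

No — vertex 6 appears in no bag.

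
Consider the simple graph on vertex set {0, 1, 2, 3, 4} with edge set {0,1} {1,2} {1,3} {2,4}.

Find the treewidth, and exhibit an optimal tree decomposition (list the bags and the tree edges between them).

Treewidth 1.
One optimal decomposition is:
Bags: B1 = {1, 3}  B2 = {1, 2}  B3 = {0, 1}  B4 = {2, 4}
Tree: B1–B2, B2–B3, B2–B4

Every bag has size at most 2, so the width is 2 − 1 = 1 and tw(G) ≤ 1. Any graph with an edge has treewidth ≥ 1, and G has the edge 3–1. Combining the bounds, tw(G) = 1.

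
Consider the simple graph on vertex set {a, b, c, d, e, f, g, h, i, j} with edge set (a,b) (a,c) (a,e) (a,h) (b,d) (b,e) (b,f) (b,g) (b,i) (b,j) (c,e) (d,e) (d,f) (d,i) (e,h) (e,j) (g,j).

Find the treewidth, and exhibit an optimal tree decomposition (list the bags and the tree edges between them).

Treewidth 2.
One optimal decomposition is:
Bags: B1 = {a, b, e}  B2 = {b, d, e}  B3 = {a, c, e}  B4 = {a, e, h}  B5 = {b, d, i}  B6 = {b, d, f}  B7 = {b, e, j}  B8 = {b, g, j}
Tree: B1–B2, B1–B3, B1–B4, B2–B5, B2–B6, B2–B7, B7–B8

Every bag has size at most 3, so the width is 3 − 1 = 2 and tw(G) ≤ 2. On the other hand G contains the 3-clique {a, e, h}. A clique must lie in a single bag of any decomposition, so no decomposition can have width below 2. The upper and lower bounds meet at 2, so that is the treewidth.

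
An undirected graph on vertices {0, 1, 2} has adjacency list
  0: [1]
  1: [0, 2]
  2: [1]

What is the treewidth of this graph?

A width-1 tree decomposition is:
Bags: B1 = {1, 2}  B2 = {0, 1}
Tree: B1–B2
Each bag holds 2 vertices, so the decomposition has width 1, which upper-bounds the treewidth. G has an edge, so its treewidth is at least 1. Combining the bounds, tw(G) = 1.

1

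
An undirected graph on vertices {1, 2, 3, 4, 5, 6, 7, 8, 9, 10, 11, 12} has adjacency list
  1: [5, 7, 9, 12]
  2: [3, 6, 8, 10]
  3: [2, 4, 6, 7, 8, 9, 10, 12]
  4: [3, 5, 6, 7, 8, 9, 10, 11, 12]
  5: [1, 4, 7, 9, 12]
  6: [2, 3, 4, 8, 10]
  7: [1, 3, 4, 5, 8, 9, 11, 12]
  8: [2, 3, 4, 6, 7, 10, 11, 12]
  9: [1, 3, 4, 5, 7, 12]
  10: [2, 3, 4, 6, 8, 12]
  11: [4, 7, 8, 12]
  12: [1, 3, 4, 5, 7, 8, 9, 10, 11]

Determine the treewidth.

A width-4 tree decomposition is:
Bags: B1 = {3, 4, 7, 9, 12}  B2 = {3, 4, 7, 8, 12}  B3 = {3, 4, 8, 10, 12}  B4 = {4, 5, 7, 9, 12}  B5 = {1, 5, 7, 9, 12}  B6 = {3, 4, 6, 8, 10}  B7 = {4, 7, 8, 11, 12}  B8 = {2, 3, 6, 8, 10}
Tree: B1–B2, B2–B3, B1–B4, B4–B5, B3–B6, B2–B7, B6–B8
Each bag holds 5 vertices, so the decomposition has width 4, which upper-bounds the treewidth. On the other hand G contains the 5-clique {1, 5, 7, 9, 12}. A clique must lie in a single bag of any decomposition, so no decomposition can have width below 4. Therefore the treewidth is 4.

4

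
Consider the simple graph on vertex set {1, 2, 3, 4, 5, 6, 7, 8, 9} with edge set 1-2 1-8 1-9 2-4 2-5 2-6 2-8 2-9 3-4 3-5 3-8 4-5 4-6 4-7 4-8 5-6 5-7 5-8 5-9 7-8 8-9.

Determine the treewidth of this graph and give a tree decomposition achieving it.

Treewidth 3.
One such decomposition:
Bags: B1 = {2, 4, 5, 8}  B2 = {4, 5, 7, 8}  B3 = {2, 5, 8, 9}  B4 = {2, 4, 5, 6}  B5 = {3, 4, 5, 8}  B6 = {1, 2, 8, 9}
Tree: B1–B2, B1–B3, B1–B4, B1–B5, B3–B6

Each bag holds 4 vertices, so the decomposition has width 3, which upper-bounds the treewidth. On the other hand G contains the 4-clique {1, 2, 8, 9}. A clique must lie in a single bag of any decomposition, so no decomposition can have width below 3. Therefore the treewidth is 3.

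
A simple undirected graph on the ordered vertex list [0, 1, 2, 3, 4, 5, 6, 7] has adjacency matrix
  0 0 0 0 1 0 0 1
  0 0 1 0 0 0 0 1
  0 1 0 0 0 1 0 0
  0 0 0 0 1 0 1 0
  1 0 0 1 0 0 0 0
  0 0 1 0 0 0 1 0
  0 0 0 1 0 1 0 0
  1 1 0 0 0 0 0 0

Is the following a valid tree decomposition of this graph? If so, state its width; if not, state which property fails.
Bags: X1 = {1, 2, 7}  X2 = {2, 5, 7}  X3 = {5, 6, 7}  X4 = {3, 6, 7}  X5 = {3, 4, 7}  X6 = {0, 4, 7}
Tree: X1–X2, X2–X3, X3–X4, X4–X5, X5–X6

Checking the three conditions: (i) the bags cover all of {0, 1, 2, 3, 4, 5, 6, 7}; (ii) for each edge, some bag contains both endpoints; (iii) the bags containing any fixed vertex form a subtree. All hold, so the decomposition is valid with width 3 − 1 = 2.

Yes; width 2.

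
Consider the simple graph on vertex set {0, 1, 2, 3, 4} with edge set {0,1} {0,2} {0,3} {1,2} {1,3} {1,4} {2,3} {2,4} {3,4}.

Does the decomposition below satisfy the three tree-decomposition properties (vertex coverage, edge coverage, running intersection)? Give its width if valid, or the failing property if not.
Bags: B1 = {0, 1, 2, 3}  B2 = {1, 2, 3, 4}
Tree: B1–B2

Checking the three conditions: (i) the bags cover all of {0, 1, 2, 3, 4}; (ii) for each edge, some bag contains both endpoints; (iii) the bags containing any fixed vertex form a subtree. All hold, so the decomposition is valid with width 4 − 1 = 3.

Yes; width 3.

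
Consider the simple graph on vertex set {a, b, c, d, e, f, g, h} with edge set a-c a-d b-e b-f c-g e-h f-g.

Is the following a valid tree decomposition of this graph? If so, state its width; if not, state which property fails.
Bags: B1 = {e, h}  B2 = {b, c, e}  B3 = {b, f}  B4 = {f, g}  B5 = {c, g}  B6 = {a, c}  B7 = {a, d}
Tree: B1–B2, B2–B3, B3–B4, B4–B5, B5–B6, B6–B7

A tree decomposition must satisfy three properties: every vertex lies in some bag; for every edge, both endpoints lie together in some bag; and for every vertex, the bags containing it form a connected subtree. Here bags containing vertex c are not connected in the tree, so the decomposition is invalid.

No — bags containing vertex c are not connected in the tree.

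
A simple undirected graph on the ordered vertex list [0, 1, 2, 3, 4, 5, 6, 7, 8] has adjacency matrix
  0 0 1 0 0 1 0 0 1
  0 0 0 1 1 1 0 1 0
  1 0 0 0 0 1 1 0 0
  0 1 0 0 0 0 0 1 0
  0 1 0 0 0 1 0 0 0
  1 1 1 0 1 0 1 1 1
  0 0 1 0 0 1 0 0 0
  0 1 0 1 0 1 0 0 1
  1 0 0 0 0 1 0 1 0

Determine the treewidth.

A width-2 tree decomposition is:
Bags: B1 = {0, 5, 8}  B2 = {5, 7, 8}  B3 = {1, 5, 7}  B4 = {1, 4, 5}  B5 = {0, 2, 5}  B6 = {2, 5, 6}  B7 = {1, 3, 7}
Tree: B1–B2, B2–B3, B3–B4, B1–B5, B5–B6, B3–B7
Each bag holds 3 vertices, so the decomposition has width 2, which upper-bounds the treewidth. On the other hand G contains the 3-clique {1, 3, 7}. A clique must lie in a single bag of any decomposition, so no decomposition can have width below 2. The upper and lower bounds meet at 2, so that is the treewidth.

2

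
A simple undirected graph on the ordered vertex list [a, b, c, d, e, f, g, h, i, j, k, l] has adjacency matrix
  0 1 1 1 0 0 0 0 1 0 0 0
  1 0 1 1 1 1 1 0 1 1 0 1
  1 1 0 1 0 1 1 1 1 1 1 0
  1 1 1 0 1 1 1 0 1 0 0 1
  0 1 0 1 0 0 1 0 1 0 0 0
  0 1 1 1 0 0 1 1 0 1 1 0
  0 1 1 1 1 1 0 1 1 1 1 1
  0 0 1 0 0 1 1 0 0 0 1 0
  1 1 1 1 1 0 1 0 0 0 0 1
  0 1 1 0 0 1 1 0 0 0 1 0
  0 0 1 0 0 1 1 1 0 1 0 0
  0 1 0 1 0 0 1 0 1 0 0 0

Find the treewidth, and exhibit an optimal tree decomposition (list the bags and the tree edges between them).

The largest bag has 5 vertices, giving width 4; this decomposition certifies tw(G) ≤ 4. On the other hand G contains the 5-clique {c, f, g, h, k}. A clique must lie in a single bag of any decomposition, so no decomposition can have width below 4. The upper and lower bounds meet at 4, so that is the treewidth.

Treewidth 4.
One such decomposition:
Bags: B1 = {c, f, g, j, k}  B2 = {b, c, f, g, j}  B3 = {b, c, d, f, g}  B4 = {c, f, g, h, k}  B5 = {b, c, d, g, i}  B6 = {b, d, e, g, i}  B7 = {b, d, g, i, l}  B8 = {a, b, c, d, i}
Tree: B1–B2, B2–B3, B1–B4, B3–B5, B5–B6, B5–B7, B5–B8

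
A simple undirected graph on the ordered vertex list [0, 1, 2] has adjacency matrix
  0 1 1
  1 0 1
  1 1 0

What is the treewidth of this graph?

2

A width-2 tree decomposition is:
Bags: B1 = {0, 1, 2}
Tree: (single bag)
With just one bag of size 3, the width is 3 − 1 = 2, so tw(G) ≤ 2. For the lower bound, the 3 vertices {0, 1, 2} are pairwise adjacent, and any tree decomposition puts a clique entirely inside one bag — forcing width ≥ 2. Hence tw(G) = 2 exactly.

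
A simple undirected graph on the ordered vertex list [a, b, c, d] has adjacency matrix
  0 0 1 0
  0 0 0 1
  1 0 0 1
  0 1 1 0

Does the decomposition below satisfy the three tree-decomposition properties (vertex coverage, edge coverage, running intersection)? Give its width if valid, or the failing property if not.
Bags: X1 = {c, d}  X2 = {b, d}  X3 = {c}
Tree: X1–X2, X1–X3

No — vertex a appears in no bag.

A tree decomposition must satisfy three properties: every vertex lies in some bag; for every edge, both endpoints lie together in some bag; and for every vertex, the bags containing it form a connected subtree. Here vertex a appears in no bag, so the decomposition is invalid.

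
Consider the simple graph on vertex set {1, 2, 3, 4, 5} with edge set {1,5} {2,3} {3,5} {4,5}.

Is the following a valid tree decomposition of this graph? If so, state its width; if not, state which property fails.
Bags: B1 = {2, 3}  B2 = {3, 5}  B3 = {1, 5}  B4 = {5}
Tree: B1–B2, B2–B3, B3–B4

No — vertex 4 appears in no bag.

A tree decomposition must satisfy three properties: every vertex lies in some bag; for every edge, both endpoints lie together in some bag; and for every vertex, the bags containing it form a connected subtree. Here vertex 4 appears in no bag, so the decomposition is invalid.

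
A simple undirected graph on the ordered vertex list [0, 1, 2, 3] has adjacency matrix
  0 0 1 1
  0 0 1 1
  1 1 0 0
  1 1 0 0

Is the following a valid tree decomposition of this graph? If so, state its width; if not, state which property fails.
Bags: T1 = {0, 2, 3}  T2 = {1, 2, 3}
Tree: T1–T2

Yes; width 2.

Every vertex of G appears in some bag (union = {0, 1, 2, 3}); every edge is covered by a bag; and for each vertex v the set of bags containing v is connected in the bag tree. The decomposition is therefore valid. The largest bag has 3 vertices, so the width is 2.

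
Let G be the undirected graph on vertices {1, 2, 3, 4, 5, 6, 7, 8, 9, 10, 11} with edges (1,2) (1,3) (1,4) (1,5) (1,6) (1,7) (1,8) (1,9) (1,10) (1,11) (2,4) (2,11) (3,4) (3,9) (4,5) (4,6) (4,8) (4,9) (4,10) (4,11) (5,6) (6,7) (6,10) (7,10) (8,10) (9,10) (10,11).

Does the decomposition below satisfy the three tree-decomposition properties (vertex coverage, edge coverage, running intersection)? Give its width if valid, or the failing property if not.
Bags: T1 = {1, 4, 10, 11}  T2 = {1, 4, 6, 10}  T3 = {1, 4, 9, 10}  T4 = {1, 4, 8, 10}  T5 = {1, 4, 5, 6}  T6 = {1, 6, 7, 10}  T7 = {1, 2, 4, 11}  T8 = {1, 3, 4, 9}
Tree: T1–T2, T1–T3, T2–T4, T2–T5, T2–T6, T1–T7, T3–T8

Yes; width 3.

Vertex coverage: the bags together contain {1, 2, 3, 4, 5, 6, 7, 8, 9, 10, 11}, the full vertex set. Edge coverage: each edge of G has both endpoints in at least one bag. Running intersection: for every vertex, the bags containing it form a connected subtree. All three properties hold, so this is a valid tree decomposition of width max|bag| − 1 = 3, and hence tw(G) ≤ 3.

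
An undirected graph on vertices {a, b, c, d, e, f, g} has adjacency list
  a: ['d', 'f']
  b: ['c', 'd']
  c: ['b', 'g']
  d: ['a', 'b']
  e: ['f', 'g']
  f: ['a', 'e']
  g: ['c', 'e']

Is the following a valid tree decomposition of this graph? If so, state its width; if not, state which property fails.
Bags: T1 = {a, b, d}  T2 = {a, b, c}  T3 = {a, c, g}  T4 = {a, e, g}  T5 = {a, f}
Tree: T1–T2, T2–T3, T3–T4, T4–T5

A tree decomposition must satisfy three properties: every vertex lies in some bag; for every edge, both endpoints lie together in some bag; and for every vertex, the bags containing it form a connected subtree. Here edge (e,f) lies in no bag, so the decomposition is invalid.

No — edge (e,f) lies in no bag.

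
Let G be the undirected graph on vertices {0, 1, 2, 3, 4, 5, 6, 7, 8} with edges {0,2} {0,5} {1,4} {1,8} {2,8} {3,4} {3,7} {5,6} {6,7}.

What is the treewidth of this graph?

2

A width-2 tree decomposition is:
Bags: B1 = {0, 2, 5}  B2 = {2, 5, 6}  B3 = {2, 6, 7}  B4 = {2, 3, 7}  B5 = {2, 3, 4}  B6 = {1, 2, 4}  B7 = {1, 2, 8}
Tree: B1–B2, B2–B3, B3–B4, B4–B5, B5–B6, B6–B7
The largest bag has 3 vertices, giving width 2; this decomposition certifies tw(G) ≤ 2. Since 2–0–5–6–7–3–4–1–8–2 is a cycle in G, G is not acyclic. Forests are exactly the graphs of treewidth ≤ 1, so tw(G) ≥ 2. The upper and lower bounds meet at 2, so that is the treewidth.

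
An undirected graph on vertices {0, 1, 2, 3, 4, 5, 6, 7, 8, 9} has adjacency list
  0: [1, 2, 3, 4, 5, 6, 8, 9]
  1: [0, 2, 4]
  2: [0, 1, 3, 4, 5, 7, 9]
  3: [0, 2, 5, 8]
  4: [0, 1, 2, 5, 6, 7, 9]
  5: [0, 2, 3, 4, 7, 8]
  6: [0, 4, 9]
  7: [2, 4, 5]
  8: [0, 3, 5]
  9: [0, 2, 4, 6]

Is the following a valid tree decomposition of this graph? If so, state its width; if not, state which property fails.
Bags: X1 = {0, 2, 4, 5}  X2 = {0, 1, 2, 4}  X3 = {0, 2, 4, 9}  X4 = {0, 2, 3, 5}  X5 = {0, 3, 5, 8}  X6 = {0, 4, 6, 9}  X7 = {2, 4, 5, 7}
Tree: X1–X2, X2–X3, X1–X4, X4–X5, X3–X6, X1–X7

Yes; width 3.

Vertex coverage: the bags together contain {0, 1, 2, 3, 4, 5, 6, 7, 8, 9}, the full vertex set. Edge coverage: each edge of G has both endpoints in at least one bag. Running intersection: for every vertex, the bags containing it form a connected subtree. All three properties hold, so this is a valid tree decomposition of width max|bag| − 1 = 3, and hence tw(G) ≤ 3.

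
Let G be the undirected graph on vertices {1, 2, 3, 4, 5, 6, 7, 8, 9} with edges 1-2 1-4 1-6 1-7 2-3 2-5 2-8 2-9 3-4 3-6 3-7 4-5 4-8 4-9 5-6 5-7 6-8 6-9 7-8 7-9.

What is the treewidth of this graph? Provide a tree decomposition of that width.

Treewidth 4.
Bags: B1 = {2, 4, 5, 6, 7}  B2 = {2, 4, 6, 7, 9}  B3 = {1, 2, 4, 6, 7}  B4 = {2, 3, 4, 6, 7}  B5 = {2, 4, 6, 7, 8}
Tree: B1–B2, B2–B3, B3–B4, B4–B5

Every bag has size at most 5, so the width is 5 − 1 = 4 and tw(G) ≤ 4. For the lower bound: the 5 vertex sets {2,5}, {4,9}, {1,7}, {6}, {3} are disjoint, each induces a connected subgraph, and every pair is joined by at least one edge of G. Contracting each set to a single vertex therefore yields K_{5} as a minor, and since treewidth is minor-monotone, tw(G) ≥ tw(K_{5}) = 4. Therefore the treewidth is 4.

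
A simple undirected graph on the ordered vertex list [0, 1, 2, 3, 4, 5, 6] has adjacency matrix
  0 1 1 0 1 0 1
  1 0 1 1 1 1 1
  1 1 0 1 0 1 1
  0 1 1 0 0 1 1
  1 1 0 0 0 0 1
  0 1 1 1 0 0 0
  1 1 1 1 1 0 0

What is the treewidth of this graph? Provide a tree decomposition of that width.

Each bag holds 4 vertices, so the decomposition has width 3, which upper-bounds the treewidth. For the lower bound, the 4 vertices {0, 1, 2, 6} are pairwise adjacent, and any tree decomposition puts a clique entirely inside one bag — forcing width ≥ 3. The upper and lower bounds meet at 3, so that is the treewidth.

Treewidth 3.
One optimal decomposition is:
Bags: B1 = {1, 2, 3, 6}  B2 = {1, 2, 3, 5}  B3 = {0, 1, 2, 6}  B4 = {0, 1, 4, 6}
Tree: B1–B2, B1–B3, B3–B4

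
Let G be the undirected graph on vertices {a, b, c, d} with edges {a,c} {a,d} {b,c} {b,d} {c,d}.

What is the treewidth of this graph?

A width-2 tree decomposition is:
Bags: B1 = {a, c, d}  B2 = {b, c, d}
Tree: B1–B2
The largest bag has 3 vertices, giving width 2; this decomposition certifies tw(G) ≤ 2. Conversely, {a, c, d} is a clique of size 3, and the vertices of any clique must share a bag in every tree decomposition; so some bag has ≥ 3 vertices and tw(G) ≥ 2. Therefore the treewidth is 2.

2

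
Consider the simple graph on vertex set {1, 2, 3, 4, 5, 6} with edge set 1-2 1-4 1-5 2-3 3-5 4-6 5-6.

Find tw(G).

A width-2 tree decomposition is:
Bags: B1 = {1, 4, 6}  B2 = {1, 5, 6}  B3 = {1, 2, 5}  B4 = {2, 3, 5}
Tree: B1–B2, B2–B3, B3–B4
Every bag has size at most 3, so the width is 3 − 1 = 2 and tw(G) ≤ 2. For the lower bound, G contains the cycle 4–6–5–1–4, so G is not a forest; only forests have treewidth ≤ 1, hence tw(G) ≥ 2. The upper and lower bounds meet at 2, so that is the treewidth.

2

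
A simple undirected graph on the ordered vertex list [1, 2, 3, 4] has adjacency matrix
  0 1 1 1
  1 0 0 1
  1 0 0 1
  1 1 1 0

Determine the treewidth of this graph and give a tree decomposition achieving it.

The largest bag has 3 vertices, giving width 2; this decomposition certifies tw(G) ≤ 2. On the other hand G contains the 3-clique {1, 2, 4}. A clique must lie in a single bag of any decomposition, so no decomposition can have width below 2. Combining the bounds, tw(G) = 2.

Treewidth 2.
Bags: B1 = {1, 3, 4}  B2 = {1, 2, 4}
Tree: B1–B2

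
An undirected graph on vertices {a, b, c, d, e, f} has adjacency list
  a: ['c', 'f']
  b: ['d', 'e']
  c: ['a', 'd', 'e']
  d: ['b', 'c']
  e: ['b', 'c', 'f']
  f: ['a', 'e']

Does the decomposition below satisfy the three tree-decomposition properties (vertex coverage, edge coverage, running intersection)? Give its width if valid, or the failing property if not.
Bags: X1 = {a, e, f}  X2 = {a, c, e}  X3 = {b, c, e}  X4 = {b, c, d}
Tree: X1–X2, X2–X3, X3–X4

Checking the three conditions: (i) the bags cover all of {a, b, c, d, e, f}; (ii) for each edge, some bag contains both endpoints; (iii) the bags containing any fixed vertex form a subtree. All hold, so the decomposition is valid with width 3 − 1 = 2.

Yes; width 2.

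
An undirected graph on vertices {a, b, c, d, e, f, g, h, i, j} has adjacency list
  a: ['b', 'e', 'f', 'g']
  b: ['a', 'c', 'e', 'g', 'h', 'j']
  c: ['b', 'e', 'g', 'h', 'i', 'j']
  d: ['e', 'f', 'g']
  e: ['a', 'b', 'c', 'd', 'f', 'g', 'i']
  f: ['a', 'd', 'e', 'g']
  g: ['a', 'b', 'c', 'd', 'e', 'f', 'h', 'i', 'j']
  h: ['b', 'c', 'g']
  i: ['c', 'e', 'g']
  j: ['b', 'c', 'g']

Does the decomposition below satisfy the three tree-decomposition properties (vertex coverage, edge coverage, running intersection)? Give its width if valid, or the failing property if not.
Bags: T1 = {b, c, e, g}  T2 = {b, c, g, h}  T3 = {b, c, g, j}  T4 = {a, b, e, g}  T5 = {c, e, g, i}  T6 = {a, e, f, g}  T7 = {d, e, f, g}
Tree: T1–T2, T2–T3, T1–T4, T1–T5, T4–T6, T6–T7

Every vertex of G appears in some bag (union = {a, b, c, d, e, f, g, h, i, j}); every edge is covered by a bag; and for each vertex v the set of bags containing v is connected in the bag tree. The decomposition is therefore valid. The largest bag has 4 vertices, so the width is 3.

Yes; width 3.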